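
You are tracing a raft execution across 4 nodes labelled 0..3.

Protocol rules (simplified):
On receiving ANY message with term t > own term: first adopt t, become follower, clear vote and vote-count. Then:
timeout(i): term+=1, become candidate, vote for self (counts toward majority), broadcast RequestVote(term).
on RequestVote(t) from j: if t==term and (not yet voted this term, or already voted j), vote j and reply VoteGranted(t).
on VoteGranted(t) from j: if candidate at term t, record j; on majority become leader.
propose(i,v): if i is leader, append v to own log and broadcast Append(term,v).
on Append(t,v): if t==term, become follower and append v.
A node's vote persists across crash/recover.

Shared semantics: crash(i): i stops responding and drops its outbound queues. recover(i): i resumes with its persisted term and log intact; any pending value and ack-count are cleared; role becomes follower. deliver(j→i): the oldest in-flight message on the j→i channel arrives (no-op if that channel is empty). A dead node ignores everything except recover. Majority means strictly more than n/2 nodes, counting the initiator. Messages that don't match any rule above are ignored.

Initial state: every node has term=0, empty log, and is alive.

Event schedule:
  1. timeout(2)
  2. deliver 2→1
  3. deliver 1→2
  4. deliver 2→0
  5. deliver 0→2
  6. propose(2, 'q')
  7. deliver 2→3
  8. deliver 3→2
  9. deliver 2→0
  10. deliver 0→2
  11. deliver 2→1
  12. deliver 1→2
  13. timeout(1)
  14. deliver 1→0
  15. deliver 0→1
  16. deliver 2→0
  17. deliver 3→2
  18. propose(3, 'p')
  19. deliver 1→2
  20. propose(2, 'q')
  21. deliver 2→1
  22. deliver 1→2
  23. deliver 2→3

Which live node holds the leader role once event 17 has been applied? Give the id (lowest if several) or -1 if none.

step 1 timeout(2): 2={cand,t=1,log=-}
step 2 deliver 2→1: 1={foll,t=1,log=-}
step 3 deliver 1→2: —
step 4 deliver 2→0: 0={foll,t=1,log=-}
step 5 deliver 0→2: 2={lead,t=1,log=-}
step 6 propose(2,'q'): 2={lead,t=1,log=q}
step 7 deliver 2→3: 3={foll,t=1,log=-}
step 8 deliver 3→2: —
step 9 deliver 2→0: 0={foll,t=1,log=q}
step 10 deliver 0→2: —
step 11 deliver 2→1: 1={foll,t=1,log=q}
step 12 deliver 1→2: —
step 13 timeout(1): 1={cand,t=2,log=q}
step 14 deliver 1→0: 0={foll,t=2,log=q}
step 15 deliver 0→1: —
step 16 deliver 2→0: —
step 17 deliver 3→2: —

2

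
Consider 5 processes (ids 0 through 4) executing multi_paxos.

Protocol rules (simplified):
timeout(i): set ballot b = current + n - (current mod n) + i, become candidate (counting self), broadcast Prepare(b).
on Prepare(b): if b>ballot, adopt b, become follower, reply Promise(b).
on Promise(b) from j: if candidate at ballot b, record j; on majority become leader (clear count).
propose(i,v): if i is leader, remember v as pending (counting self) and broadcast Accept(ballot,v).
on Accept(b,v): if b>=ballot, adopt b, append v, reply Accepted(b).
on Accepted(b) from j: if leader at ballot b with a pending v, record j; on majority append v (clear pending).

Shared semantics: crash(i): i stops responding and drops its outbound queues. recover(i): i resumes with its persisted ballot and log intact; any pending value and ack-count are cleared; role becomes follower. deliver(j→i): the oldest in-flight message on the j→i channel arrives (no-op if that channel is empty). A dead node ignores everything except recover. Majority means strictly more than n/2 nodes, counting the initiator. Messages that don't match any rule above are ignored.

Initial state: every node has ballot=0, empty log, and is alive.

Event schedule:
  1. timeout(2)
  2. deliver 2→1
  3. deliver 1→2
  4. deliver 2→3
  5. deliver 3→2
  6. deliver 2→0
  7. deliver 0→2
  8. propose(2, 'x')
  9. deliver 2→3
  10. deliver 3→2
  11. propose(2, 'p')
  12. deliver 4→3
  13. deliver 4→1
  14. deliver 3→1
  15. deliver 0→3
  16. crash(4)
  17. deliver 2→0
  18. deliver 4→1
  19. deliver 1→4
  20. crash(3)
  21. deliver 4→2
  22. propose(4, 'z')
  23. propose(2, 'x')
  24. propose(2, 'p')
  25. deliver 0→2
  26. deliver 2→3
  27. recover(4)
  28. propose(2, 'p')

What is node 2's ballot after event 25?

after 1 — timeout(2): n2:cand/b7/[-]
after 2 — deliver 2→1: n1:foll/b7/[-]
after 3 — deliver 1→2: ·
after 4 — deliver 2→3: n3:foll/b7/[-]
after 5 — deliver 3→2: n2:lead/b7/[-]
after 6 — deliver 2→0: n0:foll/b7/[-]
after 7 — deliver 0→2: ·
after 8 — propose(2,'x'): ·
after 9 — deliver 2→3: n3:foll/b7/[x]
after 10 — deliver 3→2: ·
after 11 — propose(2,'p'): ·
after 12 — deliver 4→3: ·
after 13 — deliver 4→1: ·
after 14 — deliver 3→1: ·
after 15 — deliver 0→3: ·
after 16 — crash(4): n4:✗foll/b0/[-]
after 17 — deliver 2→0: n0:foll/b7/[x]
after 18 — deliver 4→1: ·
after 19 — deliver 1→4: ·
after 20 — crash(3): n3:✗foll/b7/[x]
after 21 — deliver 4→2: ·
after 22 — propose(4,'z'): ·
after 23 — propose(2,'x'): ·
after 24 — propose(2,'p'): ·
after 25 — deliver 0→2: ·

7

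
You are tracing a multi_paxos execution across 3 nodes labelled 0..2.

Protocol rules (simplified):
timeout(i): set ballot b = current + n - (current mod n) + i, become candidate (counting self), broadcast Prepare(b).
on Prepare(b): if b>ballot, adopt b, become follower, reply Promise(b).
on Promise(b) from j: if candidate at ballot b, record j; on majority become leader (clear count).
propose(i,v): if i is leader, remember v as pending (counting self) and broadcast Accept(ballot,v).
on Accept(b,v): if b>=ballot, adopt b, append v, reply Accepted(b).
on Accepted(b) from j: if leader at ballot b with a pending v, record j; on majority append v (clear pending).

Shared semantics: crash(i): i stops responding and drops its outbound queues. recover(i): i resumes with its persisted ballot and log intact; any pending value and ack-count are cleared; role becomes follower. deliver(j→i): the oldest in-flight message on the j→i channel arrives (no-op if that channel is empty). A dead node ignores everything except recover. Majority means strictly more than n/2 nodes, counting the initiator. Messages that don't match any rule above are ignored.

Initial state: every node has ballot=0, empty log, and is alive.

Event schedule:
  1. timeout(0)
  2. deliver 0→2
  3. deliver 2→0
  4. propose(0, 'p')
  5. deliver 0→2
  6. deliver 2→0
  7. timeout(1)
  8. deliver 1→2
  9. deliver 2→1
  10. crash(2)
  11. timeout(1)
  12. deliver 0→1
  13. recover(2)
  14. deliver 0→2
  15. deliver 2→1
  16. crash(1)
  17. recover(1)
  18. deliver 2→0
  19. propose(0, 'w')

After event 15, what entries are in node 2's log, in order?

p

1. timeout(0):  <0:cand b3 ->
2. deliver 0→2:  <2:foll b3 ->
3. deliver 2→0:  <0:lead b3 ->
4. propose(0,'p'):  nop
5. deliver 0→2:  <2:foll b3 p>
6. deliver 2→0:  <0:lead b3 p>
7. timeout(1):  <1:cand b4 ->
8. deliver 1→2:  <2:foll b4 p>
9. deliver 2→1:  <1:lead b4 ->
10. crash(2):  <2:✗foll b4 p>
11. timeout(1):  <1:cand b7 ->
12. deliver 0→1:  nop
13. recover(2):  <2:foll b4 p>
14. deliver 0→2:  nop
15. deliver 2→1:  nop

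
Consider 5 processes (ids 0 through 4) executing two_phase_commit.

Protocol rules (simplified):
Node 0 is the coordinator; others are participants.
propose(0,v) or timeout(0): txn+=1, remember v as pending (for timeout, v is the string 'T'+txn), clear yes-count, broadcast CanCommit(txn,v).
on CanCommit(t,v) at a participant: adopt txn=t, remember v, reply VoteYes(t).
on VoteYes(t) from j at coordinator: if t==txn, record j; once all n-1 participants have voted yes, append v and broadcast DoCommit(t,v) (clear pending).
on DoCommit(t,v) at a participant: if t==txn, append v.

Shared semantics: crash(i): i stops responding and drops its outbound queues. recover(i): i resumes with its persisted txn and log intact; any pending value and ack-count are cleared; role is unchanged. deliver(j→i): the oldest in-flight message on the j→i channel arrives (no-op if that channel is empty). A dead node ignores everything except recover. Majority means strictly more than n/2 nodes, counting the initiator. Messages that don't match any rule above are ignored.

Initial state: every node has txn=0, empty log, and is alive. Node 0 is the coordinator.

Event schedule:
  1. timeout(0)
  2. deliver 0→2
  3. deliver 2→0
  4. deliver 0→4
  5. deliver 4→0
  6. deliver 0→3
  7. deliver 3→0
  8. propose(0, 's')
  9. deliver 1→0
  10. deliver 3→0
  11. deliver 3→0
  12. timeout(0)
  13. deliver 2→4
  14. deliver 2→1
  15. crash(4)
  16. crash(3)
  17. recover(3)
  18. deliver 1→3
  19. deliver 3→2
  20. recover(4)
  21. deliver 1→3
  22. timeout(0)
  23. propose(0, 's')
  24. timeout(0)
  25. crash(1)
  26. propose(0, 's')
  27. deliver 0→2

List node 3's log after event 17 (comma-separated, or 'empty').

after 1 — timeout(0): n0:coor/t1/[-]
after 2 — deliver 0→2: n2:part/t1/[-]
after 3 — deliver 2→0: ·
after 4 — deliver 0→4: n4:part/t1/[-]
after 5 — deliver 4→0: ·
after 6 — deliver 0→3: n3:part/t1/[-]
after 7 — deliver 3→0: ·
after 8 — propose(0,'s'): n0:coor/t2/[-]
after 9 — deliver 1→0: ·
after 10 — deliver 3→0: ·
after 11 — deliver 3→0: ·
after 12 — timeout(0): n0:coor/t3/[-]
after 13 — deliver 2→4: ·
after 14 — deliver 2→1: ·
after 15 — crash(4): n4:✗part/t1/[-]
after 16 — crash(3): n3:✗part/t1/[-]
after 17 — recover(3): n3:part/t1/[-]

empty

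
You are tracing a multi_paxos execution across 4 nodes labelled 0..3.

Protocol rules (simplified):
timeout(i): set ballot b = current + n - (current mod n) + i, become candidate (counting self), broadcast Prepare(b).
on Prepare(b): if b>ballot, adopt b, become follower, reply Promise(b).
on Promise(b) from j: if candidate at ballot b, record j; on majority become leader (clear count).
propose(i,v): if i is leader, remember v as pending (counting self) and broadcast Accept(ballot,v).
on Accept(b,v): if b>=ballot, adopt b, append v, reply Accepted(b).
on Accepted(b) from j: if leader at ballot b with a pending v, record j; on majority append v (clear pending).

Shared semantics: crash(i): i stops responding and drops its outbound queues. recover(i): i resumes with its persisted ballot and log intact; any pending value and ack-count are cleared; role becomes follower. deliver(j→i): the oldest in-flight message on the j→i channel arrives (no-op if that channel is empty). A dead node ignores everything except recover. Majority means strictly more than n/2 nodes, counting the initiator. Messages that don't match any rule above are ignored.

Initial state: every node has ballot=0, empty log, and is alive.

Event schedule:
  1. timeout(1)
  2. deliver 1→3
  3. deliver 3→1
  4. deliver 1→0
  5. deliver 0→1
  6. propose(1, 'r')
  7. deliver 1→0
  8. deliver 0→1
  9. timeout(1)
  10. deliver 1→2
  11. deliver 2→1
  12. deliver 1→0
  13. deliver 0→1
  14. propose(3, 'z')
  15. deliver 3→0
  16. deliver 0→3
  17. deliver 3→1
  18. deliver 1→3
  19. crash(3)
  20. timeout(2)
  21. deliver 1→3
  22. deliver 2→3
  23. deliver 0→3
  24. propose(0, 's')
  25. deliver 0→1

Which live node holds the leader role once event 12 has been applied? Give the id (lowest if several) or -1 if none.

-1

e1 timeout(1): 1[cand,b=5,-]
e2 deliver 1→3: 3[foll,b=5,-]
e3 deliver 3→1: ·
e4 deliver 1→0: 0[foll,b=5,-]
e5 deliver 0→1: 1[lead,b=5,-]
e6 propose(1,'r'): ·
e7 deliver 1→0: 0[foll,b=5,r]
e8 deliver 0→1: ·
e9 timeout(1): 1[cand,b=9,-]
e10 deliver 1→2: 2[foll,b=5,-]
e11 deliver 2→1: ·
e12 deliver 1→0: 0[foll,b=9,r]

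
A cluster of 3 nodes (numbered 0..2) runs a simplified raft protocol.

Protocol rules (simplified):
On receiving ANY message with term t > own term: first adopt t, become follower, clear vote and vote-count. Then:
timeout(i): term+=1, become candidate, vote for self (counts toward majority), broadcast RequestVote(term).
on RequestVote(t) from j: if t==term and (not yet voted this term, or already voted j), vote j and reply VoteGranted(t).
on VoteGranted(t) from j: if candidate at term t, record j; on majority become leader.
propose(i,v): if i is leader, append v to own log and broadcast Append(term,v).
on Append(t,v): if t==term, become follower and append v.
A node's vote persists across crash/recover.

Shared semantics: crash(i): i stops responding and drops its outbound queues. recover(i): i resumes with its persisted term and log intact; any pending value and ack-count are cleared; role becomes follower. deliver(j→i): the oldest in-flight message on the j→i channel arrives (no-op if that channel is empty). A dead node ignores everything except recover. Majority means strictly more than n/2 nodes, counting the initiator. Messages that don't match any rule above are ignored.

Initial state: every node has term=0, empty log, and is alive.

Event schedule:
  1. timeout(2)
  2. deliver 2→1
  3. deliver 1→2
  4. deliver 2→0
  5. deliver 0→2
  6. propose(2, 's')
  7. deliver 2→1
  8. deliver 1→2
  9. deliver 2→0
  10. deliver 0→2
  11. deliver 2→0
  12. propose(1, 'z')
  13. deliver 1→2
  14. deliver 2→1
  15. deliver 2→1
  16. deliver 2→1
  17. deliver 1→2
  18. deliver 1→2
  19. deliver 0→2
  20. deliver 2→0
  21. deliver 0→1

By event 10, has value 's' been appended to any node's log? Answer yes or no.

yes

[1] timeout(2) → N2(cand t1 [-])
[2] deliver 2→1 → N1(foll t1 [-])
[3] deliver 1→2 → N2(lead t1 [-])
[4] deliver 2→0 → N0(foll t1 [-])
[5] deliver 0→2 → ∅
[6] propose(2,'s') → N2(lead t1 [s])
[7] deliver 2→1 → N1(foll t1 [s])
[8] deliver 1→2 → ∅
[9] deliver 2→0 → N0(foll t1 [s])
[10] deliver 0→2 → ∅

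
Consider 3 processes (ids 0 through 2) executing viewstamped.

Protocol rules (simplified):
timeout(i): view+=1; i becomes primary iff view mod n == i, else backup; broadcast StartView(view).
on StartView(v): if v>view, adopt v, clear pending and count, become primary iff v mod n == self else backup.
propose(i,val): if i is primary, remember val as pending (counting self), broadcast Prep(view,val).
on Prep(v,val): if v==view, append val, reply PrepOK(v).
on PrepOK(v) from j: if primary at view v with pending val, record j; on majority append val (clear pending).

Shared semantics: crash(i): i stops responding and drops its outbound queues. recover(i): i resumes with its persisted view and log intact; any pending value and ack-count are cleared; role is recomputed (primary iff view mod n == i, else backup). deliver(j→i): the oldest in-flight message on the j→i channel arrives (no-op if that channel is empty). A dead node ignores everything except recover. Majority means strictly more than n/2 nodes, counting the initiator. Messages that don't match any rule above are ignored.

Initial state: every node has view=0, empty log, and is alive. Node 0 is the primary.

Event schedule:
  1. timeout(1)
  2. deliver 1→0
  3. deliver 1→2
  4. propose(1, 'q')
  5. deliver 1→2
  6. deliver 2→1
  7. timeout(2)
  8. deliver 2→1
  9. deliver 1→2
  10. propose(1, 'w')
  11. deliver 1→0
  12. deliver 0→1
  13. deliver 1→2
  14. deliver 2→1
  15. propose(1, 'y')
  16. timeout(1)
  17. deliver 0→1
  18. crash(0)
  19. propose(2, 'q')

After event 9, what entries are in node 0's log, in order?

empty

e1 timeout(1): 1[prim,v=1,-]
e2 deliver 1→0: 0[back,v=1,-]
e3 deliver 1→2: 2[back,v=1,-]
e4 propose(1,'q'): ·
e5 deliver 1→2: 2[back,v=1,q]
e6 deliver 2→1: 1[prim,v=1,q]
e7 timeout(2): 2[prim,v=2,q]
e8 deliver 2→1: 1[back,v=2,q]
e9 deliver 1→2: ·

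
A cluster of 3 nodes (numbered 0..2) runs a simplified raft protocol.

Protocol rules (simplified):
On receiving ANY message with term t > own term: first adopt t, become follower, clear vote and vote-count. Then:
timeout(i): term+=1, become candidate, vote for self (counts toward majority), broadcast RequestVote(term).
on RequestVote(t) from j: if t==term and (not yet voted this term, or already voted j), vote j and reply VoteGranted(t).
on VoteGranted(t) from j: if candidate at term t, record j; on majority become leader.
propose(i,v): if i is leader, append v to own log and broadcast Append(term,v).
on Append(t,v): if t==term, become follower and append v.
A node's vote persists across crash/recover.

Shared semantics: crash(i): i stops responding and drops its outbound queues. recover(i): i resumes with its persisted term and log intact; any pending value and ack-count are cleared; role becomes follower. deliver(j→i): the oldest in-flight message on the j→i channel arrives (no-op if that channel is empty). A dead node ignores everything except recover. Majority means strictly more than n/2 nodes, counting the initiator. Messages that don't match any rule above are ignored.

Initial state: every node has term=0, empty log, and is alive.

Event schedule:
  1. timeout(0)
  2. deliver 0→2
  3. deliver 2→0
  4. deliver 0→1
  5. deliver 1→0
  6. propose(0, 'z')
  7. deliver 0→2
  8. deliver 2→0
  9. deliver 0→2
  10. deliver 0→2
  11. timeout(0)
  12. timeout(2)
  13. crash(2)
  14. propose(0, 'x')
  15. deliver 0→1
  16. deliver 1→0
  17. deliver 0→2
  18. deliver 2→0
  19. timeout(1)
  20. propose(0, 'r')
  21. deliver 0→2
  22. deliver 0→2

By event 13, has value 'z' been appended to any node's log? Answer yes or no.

step 1 timeout(0): 0={cand,t=1,log=-}
step 2 deliver 0→2: 2={foll,t=1,log=-}
step 3 deliver 2→0: 0={lead,t=1,log=-}
step 4 deliver 0→1: 1={foll,t=1,log=-}
step 5 deliver 1→0: —
step 6 propose(0,'z'): 0={lead,t=1,log=z}
step 7 deliver 0→2: 2={foll,t=1,log=z}
step 8 deliver 2→0: —
step 9 deliver 0→2: —
step 10 deliver 0→2: —
step 11 timeout(0): 0={cand,t=2,log=z}
step 12 timeout(2): 2={cand,t=2,log=z}
step 13 crash(2): 2={✗cand,t=2,log=z}

yes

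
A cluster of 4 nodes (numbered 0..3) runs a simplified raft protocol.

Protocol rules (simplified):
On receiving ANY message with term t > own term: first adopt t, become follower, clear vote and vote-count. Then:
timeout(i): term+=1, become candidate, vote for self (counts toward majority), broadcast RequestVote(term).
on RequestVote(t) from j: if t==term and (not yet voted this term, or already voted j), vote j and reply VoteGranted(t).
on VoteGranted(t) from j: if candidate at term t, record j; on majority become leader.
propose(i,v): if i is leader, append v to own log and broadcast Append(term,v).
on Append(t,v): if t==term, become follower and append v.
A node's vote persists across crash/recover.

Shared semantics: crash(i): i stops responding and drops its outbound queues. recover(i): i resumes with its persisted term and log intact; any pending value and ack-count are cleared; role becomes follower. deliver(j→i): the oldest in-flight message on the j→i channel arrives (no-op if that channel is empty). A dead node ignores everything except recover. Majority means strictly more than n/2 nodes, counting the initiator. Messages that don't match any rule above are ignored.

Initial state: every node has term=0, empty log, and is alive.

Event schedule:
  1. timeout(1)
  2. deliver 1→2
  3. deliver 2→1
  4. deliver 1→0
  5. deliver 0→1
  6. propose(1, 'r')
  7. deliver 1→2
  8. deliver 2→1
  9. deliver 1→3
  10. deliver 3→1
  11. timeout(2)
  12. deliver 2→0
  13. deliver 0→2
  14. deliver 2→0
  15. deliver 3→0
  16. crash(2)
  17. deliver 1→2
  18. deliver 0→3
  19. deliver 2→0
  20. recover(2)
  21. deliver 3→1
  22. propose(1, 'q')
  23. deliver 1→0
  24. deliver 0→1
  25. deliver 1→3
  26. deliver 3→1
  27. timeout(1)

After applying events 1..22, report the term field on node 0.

2

[1] timeout(1) → N1(cand t1 [-])
[2] deliver 1→2 → N2(foll t1 [-])
[3] deliver 2→1 → ∅
[4] deliver 1→0 → N0(foll t1 [-])
[5] deliver 0→1 → N1(lead t1 [-])
[6] propose(1,'r') → N1(lead t1 [r])
[7] deliver 1→2 → N2(foll t1 [r])
[8] deliver 2→1 → ∅
[9] deliver 1→3 → N3(foll t1 [-])
[10] deliver 3→1 → ∅
[11] timeout(2) → N2(cand t2 [r])
[12] deliver 2→0 → N0(foll t2 [-])
[13] deliver 0→2 → ∅
[14] deliver 2→0 → ∅
[15] deliver 3→0 → ∅
[16] crash(2) → N2(✗cand t2 [r])
[17] deliver 1→2 → ∅
[18] deliver 0→3 → ∅
[19] deliver 2→0 → ∅
[20] recover(2) → N2(foll t2 [r])
[21] deliver 3→1 → ∅
[22] propose(1,'q') → N1(lead t1 [r,q])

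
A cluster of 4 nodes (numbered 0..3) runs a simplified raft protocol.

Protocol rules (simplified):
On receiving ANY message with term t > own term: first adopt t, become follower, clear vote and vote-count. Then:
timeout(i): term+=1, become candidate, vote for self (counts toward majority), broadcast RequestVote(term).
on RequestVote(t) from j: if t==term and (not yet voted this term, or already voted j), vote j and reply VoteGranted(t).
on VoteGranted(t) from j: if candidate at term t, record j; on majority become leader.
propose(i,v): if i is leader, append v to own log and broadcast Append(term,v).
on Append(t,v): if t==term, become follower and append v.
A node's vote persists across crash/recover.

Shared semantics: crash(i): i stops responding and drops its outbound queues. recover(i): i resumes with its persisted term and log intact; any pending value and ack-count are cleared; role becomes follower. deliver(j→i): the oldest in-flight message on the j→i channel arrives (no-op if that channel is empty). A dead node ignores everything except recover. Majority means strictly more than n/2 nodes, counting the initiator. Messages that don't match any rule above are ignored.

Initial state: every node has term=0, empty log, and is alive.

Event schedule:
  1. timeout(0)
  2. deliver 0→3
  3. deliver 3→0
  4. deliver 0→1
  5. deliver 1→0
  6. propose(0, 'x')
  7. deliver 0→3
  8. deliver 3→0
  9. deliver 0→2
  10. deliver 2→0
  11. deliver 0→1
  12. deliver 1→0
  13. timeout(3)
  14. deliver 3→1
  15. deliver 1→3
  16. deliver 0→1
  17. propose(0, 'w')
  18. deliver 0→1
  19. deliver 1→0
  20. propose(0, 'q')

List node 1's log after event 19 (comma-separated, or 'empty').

after 1 — timeout(0): n0:cand/t1/[-]
after 2 — deliver 0→3: n3:foll/t1/[-]
after 3 — deliver 3→0: ·
after 4 — deliver 0→1: n1:foll/t1/[-]
after 5 — deliver 1→0: n0:lead/t1/[-]
after 6 — propose(0,'x'): n0:lead/t1/[x]
after 7 — deliver 0→3: n3:foll/t1/[x]
after 8 — deliver 3→0: ·
after 9 — deliver 0→2: n2:foll/t1/[-]
after 10 — deliver 2→0: ·
after 11 — deliver 0→1: n1:foll/t1/[x]
after 12 — deliver 1→0: ·
after 13 — timeout(3): n3:cand/t2/[x]
after 14 — deliver 3→1: n1:foll/t2/[x]
after 15 — deliver 1→3: ·
after 16 — deliver 0→1: ·
after 17 — propose(0,'w'): n0:lead/t1/[x,w]
after 18 — deliver 0→1: ·
after 19 — deliver 1→0: ·

x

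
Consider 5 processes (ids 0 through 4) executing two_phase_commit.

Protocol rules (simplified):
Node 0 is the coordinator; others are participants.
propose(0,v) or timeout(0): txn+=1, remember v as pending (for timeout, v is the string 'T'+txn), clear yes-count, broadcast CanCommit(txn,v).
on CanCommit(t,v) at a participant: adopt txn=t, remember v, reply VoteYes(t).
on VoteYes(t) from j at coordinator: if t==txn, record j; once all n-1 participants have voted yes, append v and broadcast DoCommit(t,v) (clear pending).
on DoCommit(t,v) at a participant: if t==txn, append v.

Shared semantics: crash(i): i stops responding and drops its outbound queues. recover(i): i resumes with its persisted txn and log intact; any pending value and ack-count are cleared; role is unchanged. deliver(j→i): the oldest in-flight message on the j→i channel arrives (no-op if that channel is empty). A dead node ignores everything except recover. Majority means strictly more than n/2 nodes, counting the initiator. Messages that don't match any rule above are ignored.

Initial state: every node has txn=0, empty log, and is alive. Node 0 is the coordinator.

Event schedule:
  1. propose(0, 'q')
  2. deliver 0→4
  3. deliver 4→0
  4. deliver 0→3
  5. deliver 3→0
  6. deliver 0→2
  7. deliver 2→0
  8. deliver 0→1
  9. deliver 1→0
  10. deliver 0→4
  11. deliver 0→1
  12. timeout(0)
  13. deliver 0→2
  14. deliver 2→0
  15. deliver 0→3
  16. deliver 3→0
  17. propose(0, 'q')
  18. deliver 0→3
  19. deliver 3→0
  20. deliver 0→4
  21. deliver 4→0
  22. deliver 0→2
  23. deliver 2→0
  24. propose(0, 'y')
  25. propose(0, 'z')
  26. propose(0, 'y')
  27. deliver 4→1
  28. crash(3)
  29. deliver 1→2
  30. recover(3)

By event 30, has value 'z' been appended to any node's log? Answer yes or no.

no

after 1 — propose(0,'q'): n0:coor/t1/[-]
after 2 — deliver 0→4: n4:part/t1/[-]
after 3 — deliver 4→0: ·
after 4 — deliver 0→3: n3:part/t1/[-]
after 5 — deliver 3→0: ·
after 6 — deliver 0→2: n2:part/t1/[-]
after 7 — deliver 2→0: ·
after 8 — deliver 0→1: n1:part/t1/[-]
after 9 — deliver 1→0: n0:coor/t1/[q]
after 10 — deliver 0→4: n4:part/t1/[q]
after 11 — deliver 0→1: n1:part/t1/[q]
after 12 — timeout(0): n0:coor/t2/[q]
after 13 — deliver 0→2: n2:part/t1/[q]
after 14 — deliver 2→0: ·
after 15 — deliver 0→3: n3:part/t1/[q]
after 16 — deliver 3→0: ·
after 17 — propose(0,'q'): n0:coor/t3/[q]
after 18 — deliver 0→3: n3:part/t2/[q]
after 19 — deliver 3→0: ·
after 20 — deliver 0→4: n4:part/t2/[q]
after 21 — deliver 4→0: ·
after 22 — deliver 0→2: n2:part/t2/[q]
after 23 — deliver 2→0: ·
after 24 — propose(0,'y'): n0:coor/t4/[q]
after 25 — propose(0,'z'): n0:coor/t5/[q]
after 26 — propose(0,'y'): n0:coor/t6/[q]
after 27 — deliver 4→1: ·
after 28 — crash(3): n3:✗part/t2/[q]
after 29 — deliver 1→2: ·
after 30 — recover(3): n3:part/t2/[q]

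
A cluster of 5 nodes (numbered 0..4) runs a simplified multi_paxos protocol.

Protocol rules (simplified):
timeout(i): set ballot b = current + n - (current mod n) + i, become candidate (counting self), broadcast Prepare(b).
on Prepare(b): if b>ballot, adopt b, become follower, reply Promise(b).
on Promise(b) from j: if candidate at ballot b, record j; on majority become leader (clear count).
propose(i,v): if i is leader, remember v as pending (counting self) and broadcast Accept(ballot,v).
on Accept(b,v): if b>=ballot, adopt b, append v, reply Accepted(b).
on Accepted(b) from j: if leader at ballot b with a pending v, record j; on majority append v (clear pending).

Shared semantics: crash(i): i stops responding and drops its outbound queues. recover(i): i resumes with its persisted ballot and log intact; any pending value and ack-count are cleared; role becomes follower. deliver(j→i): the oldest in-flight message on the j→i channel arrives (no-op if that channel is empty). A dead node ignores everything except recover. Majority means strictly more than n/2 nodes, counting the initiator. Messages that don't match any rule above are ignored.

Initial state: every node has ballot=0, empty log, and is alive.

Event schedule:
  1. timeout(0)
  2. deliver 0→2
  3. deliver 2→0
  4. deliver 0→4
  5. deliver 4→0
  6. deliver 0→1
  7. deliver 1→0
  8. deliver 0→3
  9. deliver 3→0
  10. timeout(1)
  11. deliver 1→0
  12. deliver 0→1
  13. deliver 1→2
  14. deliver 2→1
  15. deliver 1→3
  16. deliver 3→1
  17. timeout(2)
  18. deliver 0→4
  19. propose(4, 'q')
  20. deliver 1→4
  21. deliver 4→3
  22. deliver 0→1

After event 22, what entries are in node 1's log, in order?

step 1 timeout(0): 0={cand,b=5,log=-}
step 2 deliver 0→2: 2={foll,b=5,log=-}
step 3 deliver 2→0: —
step 4 deliver 0→4: 4={foll,b=5,log=-}
step 5 deliver 4→0: 0={lead,b=5,log=-}
step 6 deliver 0→1: 1={foll,b=5,log=-}
step 7 deliver 1→0: —
step 8 deliver 0→3: 3={foll,b=5,log=-}
step 9 deliver 3→0: —
step 10 timeout(1): 1={cand,b=11,log=-}
step 11 deliver 1→0: 0={foll,b=11,log=-}
step 12 deliver 0→1: —
step 13 deliver 1→2: 2={foll,b=11,log=-}
step 14 deliver 2→1: 1={lead,b=11,log=-}
step 15 deliver 1→3: 3={foll,b=11,log=-}
step 16 deliver 3→1: —
step 17 timeout(2): 2={cand,b=17,log=-}
step 18 deliver 0→4: —
step 19 propose(4,'q'): —
step 20 deliver 1→4: 4={foll,b=11,log=-}
step 21 deliver 4→3: —
step 22 deliver 0→1: —

empty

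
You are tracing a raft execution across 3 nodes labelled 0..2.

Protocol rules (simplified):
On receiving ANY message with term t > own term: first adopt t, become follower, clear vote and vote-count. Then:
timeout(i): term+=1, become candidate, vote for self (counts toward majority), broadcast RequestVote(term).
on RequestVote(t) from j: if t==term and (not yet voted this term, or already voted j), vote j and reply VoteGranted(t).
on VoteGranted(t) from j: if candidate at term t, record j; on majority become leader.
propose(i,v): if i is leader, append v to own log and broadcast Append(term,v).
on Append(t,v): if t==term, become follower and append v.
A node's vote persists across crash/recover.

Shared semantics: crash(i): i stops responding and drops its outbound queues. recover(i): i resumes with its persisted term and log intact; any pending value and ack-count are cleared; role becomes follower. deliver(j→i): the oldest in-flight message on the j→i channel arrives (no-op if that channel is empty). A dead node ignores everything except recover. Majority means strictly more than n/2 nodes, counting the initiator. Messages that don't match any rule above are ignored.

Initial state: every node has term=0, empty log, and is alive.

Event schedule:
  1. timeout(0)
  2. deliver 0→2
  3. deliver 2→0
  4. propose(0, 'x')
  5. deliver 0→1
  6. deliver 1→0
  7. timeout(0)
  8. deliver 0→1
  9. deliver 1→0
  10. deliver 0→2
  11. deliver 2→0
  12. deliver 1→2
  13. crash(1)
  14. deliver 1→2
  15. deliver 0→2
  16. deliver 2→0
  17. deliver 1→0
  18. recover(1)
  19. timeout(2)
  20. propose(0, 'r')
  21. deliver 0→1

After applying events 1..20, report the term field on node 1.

1

[1] timeout(0) → N0(cand t1 [-])
[2] deliver 0→2 → N2(foll t1 [-])
[3] deliver 2→0 → N0(lead t1 [-])
[4] propose(0,'x') → N0(lead t1 [x])
[5] deliver 0→1 → N1(foll t1 [-])
[6] deliver 1→0 → ∅
[7] timeout(0) → N0(cand t2 [x])
[8] deliver 0→1 → N1(foll t1 [x])
[9] deliver 1→0 → ∅
[10] deliver 0→2 → N2(foll t1 [x])
[11] deliver 2→0 → ∅
[12] deliver 1→2 → ∅
[13] crash(1) → N1(✗foll t1 [x])
[14] deliver 1→2 → ∅
[15] deliver 0→2 → N2(foll t2 [x])
[16] deliver 2→0 → N0(lead t2 [x])
[17] deliver 1→0 → ∅
[18] recover(1) → N1(foll t1 [x])
[19] timeout(2) → N2(cand t3 [x])
[20] propose(0,'r') → N0(lead t2 [x,r])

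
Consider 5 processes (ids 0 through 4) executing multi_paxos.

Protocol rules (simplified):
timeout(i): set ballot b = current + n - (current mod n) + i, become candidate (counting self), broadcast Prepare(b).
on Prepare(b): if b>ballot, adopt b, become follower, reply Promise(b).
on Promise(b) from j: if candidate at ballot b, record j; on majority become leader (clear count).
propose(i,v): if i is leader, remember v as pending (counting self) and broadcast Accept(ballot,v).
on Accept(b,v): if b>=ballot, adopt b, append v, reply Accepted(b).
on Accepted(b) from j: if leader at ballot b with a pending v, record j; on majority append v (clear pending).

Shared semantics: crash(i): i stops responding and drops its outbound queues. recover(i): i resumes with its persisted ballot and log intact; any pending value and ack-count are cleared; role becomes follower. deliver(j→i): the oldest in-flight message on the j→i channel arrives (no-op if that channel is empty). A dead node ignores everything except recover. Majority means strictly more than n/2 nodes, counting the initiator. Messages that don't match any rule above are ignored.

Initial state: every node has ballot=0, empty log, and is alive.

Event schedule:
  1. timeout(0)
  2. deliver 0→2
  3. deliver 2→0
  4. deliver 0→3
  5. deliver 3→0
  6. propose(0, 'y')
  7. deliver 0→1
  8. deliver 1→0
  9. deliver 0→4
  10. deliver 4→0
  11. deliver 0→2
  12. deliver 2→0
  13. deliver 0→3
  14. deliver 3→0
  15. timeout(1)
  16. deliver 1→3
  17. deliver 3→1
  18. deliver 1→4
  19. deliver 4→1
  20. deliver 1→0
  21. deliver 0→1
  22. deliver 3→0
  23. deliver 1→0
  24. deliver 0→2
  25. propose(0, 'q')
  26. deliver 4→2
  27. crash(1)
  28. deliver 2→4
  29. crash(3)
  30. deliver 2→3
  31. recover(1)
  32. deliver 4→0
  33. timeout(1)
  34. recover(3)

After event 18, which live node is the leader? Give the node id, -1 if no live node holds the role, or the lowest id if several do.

0

[1] timeout(0) → N0(cand b5 [-])
[2] deliver 0→2 → N2(foll b5 [-])
[3] deliver 2→0 → ∅
[4] deliver 0→3 → N3(foll b5 [-])
[5] deliver 3→0 → N0(lead b5 [-])
[6] propose(0,'y') → ∅
[7] deliver 0→1 → N1(foll b5 [-])
[8] deliver 1→0 → ∅
[9] deliver 0→4 → N4(foll b5 [-])
[10] deliver 4→0 → ∅
[11] deliver 0→2 → N2(foll b5 [y])
[12] deliver 2→0 → ∅
[13] deliver 0→3 → N3(foll b5 [y])
[14] deliver 3→0 → N0(lead b5 [y])
[15] timeout(1) → N1(cand b11 [-])
[16] deliver 1→3 → N3(foll b11 [y])
[17] deliver 3→1 → ∅
[18] deliver 1→4 → N4(foll b11 [-])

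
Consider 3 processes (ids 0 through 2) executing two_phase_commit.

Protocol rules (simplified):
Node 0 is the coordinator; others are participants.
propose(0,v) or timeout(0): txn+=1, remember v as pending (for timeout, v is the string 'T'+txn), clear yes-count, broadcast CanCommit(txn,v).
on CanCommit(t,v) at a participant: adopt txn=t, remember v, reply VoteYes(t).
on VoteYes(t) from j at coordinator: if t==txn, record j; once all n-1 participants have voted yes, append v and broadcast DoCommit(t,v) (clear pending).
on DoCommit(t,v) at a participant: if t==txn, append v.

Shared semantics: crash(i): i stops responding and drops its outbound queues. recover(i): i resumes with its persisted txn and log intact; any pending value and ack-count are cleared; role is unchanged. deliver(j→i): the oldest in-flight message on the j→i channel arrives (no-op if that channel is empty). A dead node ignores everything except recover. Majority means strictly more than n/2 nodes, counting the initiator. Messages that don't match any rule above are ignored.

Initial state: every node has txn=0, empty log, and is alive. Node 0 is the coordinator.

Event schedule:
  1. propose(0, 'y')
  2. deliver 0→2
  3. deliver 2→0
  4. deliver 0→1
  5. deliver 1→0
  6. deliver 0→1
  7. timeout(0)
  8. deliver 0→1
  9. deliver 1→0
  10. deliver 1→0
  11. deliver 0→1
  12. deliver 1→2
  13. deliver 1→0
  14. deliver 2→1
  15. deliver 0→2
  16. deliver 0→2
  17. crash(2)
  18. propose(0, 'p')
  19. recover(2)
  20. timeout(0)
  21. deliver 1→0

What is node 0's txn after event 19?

3

after 1 — propose(0,'y'): n0:coor/t1/[-]
after 2 — deliver 0→2: n2:part/t1/[-]
after 3 — deliver 2→0: ·
after 4 — deliver 0→1: n1:part/t1/[-]
after 5 — deliver 1→0: n0:coor/t1/[y]
after 6 — deliver 0→1: n1:part/t1/[y]
after 7 — timeout(0): n0:coor/t2/[y]
after 8 — deliver 0→1: n1:part/t2/[y]
after 9 — deliver 1→0: ·
after 10 — deliver 1→0: ·
after 11 — deliver 0→1: ·
after 12 — deliver 1→2: ·
after 13 — deliver 1→0: ·
after 14 — deliver 2→1: ·
after 15 — deliver 0→2: n2:part/t1/[y]
after 16 — deliver 0→2: n2:part/t2/[y]
after 17 — crash(2): n2:✗part/t2/[y]
after 18 — propose(0,'p'): n0:coor/t3/[y]
after 19 — recover(2): n2:part/t2/[y]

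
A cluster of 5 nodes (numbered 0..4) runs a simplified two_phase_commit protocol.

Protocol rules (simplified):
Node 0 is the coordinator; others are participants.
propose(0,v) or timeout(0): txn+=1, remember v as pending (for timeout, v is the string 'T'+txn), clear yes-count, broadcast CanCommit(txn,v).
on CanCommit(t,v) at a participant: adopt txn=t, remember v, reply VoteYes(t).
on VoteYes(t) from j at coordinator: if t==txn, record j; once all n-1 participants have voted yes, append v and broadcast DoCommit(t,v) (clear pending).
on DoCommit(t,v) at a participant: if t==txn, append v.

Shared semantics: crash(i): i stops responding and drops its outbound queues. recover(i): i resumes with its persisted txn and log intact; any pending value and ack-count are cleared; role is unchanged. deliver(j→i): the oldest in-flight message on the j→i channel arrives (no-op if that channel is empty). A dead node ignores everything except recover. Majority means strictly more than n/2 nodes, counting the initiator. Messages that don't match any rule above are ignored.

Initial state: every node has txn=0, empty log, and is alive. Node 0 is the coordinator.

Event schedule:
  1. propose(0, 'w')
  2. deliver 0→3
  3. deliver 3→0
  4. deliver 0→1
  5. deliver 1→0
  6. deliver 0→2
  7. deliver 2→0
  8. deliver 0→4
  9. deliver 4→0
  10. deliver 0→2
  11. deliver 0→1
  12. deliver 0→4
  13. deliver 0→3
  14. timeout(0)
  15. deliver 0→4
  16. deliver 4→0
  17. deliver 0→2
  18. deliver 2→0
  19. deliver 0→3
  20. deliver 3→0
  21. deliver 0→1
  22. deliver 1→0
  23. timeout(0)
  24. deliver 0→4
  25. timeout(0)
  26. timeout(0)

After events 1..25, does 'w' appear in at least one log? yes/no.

after 1 — propose(0,'w'): n0:coor/t1/[-]
after 2 — deliver 0→3: n3:part/t1/[-]
after 3 — deliver 3→0: ·
after 4 — deliver 0→1: n1:part/t1/[-]
after 5 — deliver 1→0: ·
after 6 — deliver 0→2: n2:part/t1/[-]
after 7 — deliver 2→0: ·
after 8 — deliver 0→4: n4:part/t1/[-]
after 9 — deliver 4→0: n0:coor/t1/[w]
after 10 — deliver 0→2: n2:part/t1/[w]
after 11 — deliver 0→1: n1:part/t1/[w]
after 12 — deliver 0→4: n4:part/t1/[w]
after 13 — deliver 0→3: n3:part/t1/[w]
after 14 — timeout(0): n0:coor/t2/[w]
after 15 — deliver 0→4: n4:part/t2/[w]
after 16 — deliver 4→0: ·
after 17 — deliver 0→2: n2:part/t2/[w]
after 18 — deliver 2→0: ·
after 19 — deliver 0→3: n3:part/t2/[w]
after 20 — deliver 3→0: ·
after 21 — deliver 0→1: n1:part/t2/[w]
after 22 — deliver 1→0: n0:coor/t2/[w,T2]
after 23 — timeout(0): n0:coor/t3/[w,T2]
after 24 — deliver 0→4: n4:part/t2/[w,T2]
after 25 — timeout(0): n0:coor/t4/[w,T2]

yes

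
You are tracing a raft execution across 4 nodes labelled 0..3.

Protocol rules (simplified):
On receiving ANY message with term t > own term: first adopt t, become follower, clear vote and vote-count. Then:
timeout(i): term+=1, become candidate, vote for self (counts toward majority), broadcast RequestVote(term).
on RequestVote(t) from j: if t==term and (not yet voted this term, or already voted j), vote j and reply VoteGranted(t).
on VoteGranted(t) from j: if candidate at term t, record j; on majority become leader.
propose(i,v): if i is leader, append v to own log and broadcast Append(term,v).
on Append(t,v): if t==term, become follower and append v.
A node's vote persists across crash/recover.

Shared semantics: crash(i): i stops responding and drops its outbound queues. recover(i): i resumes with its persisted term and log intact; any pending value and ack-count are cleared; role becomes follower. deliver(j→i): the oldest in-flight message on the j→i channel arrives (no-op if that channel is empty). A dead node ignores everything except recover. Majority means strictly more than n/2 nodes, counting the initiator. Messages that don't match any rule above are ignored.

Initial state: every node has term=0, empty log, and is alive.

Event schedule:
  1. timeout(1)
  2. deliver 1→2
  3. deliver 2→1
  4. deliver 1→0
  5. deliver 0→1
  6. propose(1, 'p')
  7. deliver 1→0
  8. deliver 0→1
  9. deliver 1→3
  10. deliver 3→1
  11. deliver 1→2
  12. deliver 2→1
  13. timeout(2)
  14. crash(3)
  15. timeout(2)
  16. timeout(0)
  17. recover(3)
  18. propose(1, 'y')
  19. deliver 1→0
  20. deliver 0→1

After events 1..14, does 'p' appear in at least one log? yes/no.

yes

step 1 timeout(1): 1={cand,t=1,log=-}
step 2 deliver 1→2: 2={foll,t=1,log=-}
step 3 deliver 2→1: —
step 4 deliver 1→0: 0={foll,t=1,log=-}
step 5 deliver 0→1: 1={lead,t=1,log=-}
step 6 propose(1,'p'): 1={lead,t=1,log=p}
step 7 deliver 1→0: 0={foll,t=1,log=p}
step 8 deliver 0→1: —
step 9 deliver 1→3: 3={foll,t=1,log=-}
step 10 deliver 3→1: —
step 11 deliver 1→2: 2={foll,t=1,log=p}
step 12 deliver 2→1: —
step 13 timeout(2): 2={cand,t=2,log=p}
step 14 crash(3): 3={✗foll,t=1,log=-}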